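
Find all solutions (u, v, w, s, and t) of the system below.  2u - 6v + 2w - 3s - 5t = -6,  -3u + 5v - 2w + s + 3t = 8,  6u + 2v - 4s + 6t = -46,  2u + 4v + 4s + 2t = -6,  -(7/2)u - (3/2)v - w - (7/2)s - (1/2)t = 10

Row-reduce:
R1 ← R1 / (2).
R2 ← R2 + 3·R1.
R3 ← R3 − 6·R1.
R4 ← R4 − 2·R1.
R5 ← R5 + 7/2·R1.
R2 ← R2 / (-4).
R1 ← R1 + 3·R2.
R3 ← R3 − 20·R2.
R4 ← R4 − 10·R2.
R5 ← R5 + 12·R2.
R3 ← R3 / (-1).
R1 ← R1 − 1/4·R3.
R2 ← R2 + 1/4·R3.
R4 ← R4 − 1/2·R3.
R5 ← R5 + 1/2·R3.
R4 ← R4 / (-8).
R1 ← R1 + 2·R4.
R2 ← R2 − 4·R4.
R3 ← R3 − 25/2·R4.
R5 ← R5 − 8·R4.
Rank is 4 with 5 unknowns, leaving t free.

infinitely many solutions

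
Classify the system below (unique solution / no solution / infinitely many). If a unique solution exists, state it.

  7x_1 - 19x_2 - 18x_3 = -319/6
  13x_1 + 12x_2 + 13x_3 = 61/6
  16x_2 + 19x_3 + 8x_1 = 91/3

x_1 = -3/2, x_2 = 2/3, x_3 = 5/3

Row-reduce the augmented matrix:
R1 ← R1 / (7).
R2 ← R2 − 13·R1.
R3 ← R3 − 8·R1.
R2 ← R2 / (331/7).
R1 ← R1 + 19/7·R2.
R3 ← R3 − 264/7·R2.
R3 ← R3 / (841/331).
R1 ← R1 − 31/331·R3.
R2 ← R2 − 325/331·R3.
Reading off the reduced rows gives x_1 = -3/2, x_2 = 2/3, x_3 = 5/3.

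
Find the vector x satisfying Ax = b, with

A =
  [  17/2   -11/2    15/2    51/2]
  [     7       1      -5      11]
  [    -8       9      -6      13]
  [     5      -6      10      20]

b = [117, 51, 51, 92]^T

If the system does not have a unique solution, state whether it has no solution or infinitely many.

no solution

Row-reduce:
R1 ← R1 / (17/2).
R2 ← R2 − 7·R1.
R3 ← R3 + 8·R1.
R4 ← R4 − 5·R1.
R2 ← R2 / (94/17).
R1 ← R1 + 11/17·R2.
R3 ← R3 − 65/17·R2.
R4 ← R4 + 47/17·R2.
R3 ← R3 / (413/47).
R1 ← R1 + 20/47·R3.
R2 ← R2 + 95/47·R3.
Row 4 reduces to 0 = 1/2, a contradiction. The system is inconsistent.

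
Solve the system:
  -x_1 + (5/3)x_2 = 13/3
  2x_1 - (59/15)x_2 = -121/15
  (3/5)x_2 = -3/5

Row-reduce the augmented matrix:
R1 ← R1 / (-1).
R2 ← R2 − 2·R1.
R2 ← R2 / (-3/5).
R1 ← R1 + 5/3·R2.
R3 ← R3 − 3/5·R2.
R3 reduces to 0 = 0, so the extra equation is consistent.
Reading off the reduced rows gives x_1 = -6, x_2 = -1.

x_1 = -6, x_2 = -1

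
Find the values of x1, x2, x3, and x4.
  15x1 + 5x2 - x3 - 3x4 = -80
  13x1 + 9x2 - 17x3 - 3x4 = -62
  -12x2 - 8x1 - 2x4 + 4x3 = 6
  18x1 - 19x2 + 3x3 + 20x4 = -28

x1 = -5, x2 = 2, x3 = 0, x4 = 5

Row-reduce the augmented matrix:
R1 ← R1 / (15).
R2 ← R2 − 13·R1.
R3 ← R3 + 8·R1.
R4 ← R4 − 18·R1.
R2 ← R2 / (14/3).
R1 ← R1 − 1/3·R2.
R3 ← R3 + 28/3·R2.
R4 ← R4 + 25·R2.
R3 ← R3 / (-144/5).
R1 ← R1 − 38/35·R3.
R2 ← R2 + 121/35·R3.
R4 ← R4 + 2878/35·R3.
R4 ← R4 / (8573/252).
R1 ← R1 + 85/252·R4.
R2 ← R2 − 223/504·R4.
R3 ← R3 − 11/72·R4.
Reading off the reduced rows gives x1 = -5, x2 = 2, x3 = 0, x4 = 5.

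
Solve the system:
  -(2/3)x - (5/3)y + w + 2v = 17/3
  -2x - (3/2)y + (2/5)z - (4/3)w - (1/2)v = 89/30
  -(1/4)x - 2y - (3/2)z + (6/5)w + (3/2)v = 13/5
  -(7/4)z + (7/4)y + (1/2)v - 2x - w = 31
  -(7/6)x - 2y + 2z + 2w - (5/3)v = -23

Row-reduce the augmented matrix:
R1 ← R1 / (-2/3).
R2 ← R2 + 2·R1.
R3 ← R3 + 1/4·R1.
R4 ← R4 + 2·R1.
R5 ← R5 + 7/6·R1.
R2 ← R2 / (7/2).
R1 ← R1 − 5/2·R2.
R3 ← R3 + 11/8·R2.
R4 ← R4 − 27/4·R2.
R5 ← R5 − 11/12·R2.
R3 ← R3 / (-47/35).
R1 ← R1 + 2/7·R3.
R2 ← R2 − 4/35·R3.
R4 ← R4 + 353/140·R3.
R5 ← R5 − 199/105·R3.
R4 ← R4 / (135463/22560).
R1 ← R1 − 335/188·R4.
R2 ← R2 + 617/470·R4.
R3 ← R3 − 737/1128·R4.
R5 ← R5 − 827/5640·R4.
R5 ← R5 / (-2545727/406389).
R1 ← R1 + 144444/135463·R5.
R2 ← R2 − 36297/135463·R5.
R3 ← R3 − 28315/135463·R5.
R4 ← R4 − 235125/135463·R5.
Reading off the reduced rows gives x = -6, y = 5, z = -3, w = -2, v = 6.

x = -6, y = 5, z = -3, w = -2, v = 6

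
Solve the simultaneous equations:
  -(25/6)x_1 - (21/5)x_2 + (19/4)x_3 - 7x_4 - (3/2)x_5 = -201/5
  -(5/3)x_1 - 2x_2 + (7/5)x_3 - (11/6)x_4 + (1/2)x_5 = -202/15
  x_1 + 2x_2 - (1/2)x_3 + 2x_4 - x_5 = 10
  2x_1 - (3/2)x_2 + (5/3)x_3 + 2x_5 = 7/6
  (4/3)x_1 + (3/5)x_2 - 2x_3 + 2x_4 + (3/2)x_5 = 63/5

infinitely many solutions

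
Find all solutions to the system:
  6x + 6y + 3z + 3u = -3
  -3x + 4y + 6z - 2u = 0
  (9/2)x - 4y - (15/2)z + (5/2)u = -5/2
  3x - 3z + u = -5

infinitely many solutions

Row-reduce:
R1 ← R1 / (6).
R2 ← R2 + 3·R1.
R3 ← R3 − 9/2·R1.
R4 ← R4 − 3·R1.
R2 ← R2 / (7).
R1 ← R1 − 1·R2.
R3 ← R3 + 17/2·R2.
R4 ← R4 + 3·R2.
R3 ← R3 / (-9/14).
R1 ← R1 + 4/7·R3.
R2 ← R2 − 15/14·R3.
R4 ← R4 + 9/7·R3.
Rank is 3 with 4 unknowns, leaving u free.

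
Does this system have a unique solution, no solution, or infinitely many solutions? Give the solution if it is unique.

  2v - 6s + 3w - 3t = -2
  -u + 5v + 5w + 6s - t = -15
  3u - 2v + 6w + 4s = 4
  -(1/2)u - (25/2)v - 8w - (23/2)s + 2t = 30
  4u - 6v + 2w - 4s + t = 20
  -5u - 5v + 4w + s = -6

no solution

Row-reduce:
Swap R1 and R2.
R1 ← R1 / (-1).
R3 ← R3 − 3·R1.
R4 ← R4 + 1/2·R1.
R5 ← R5 − 4·R1.
R6 ← R6 + 5·R1.
R2 ← R2 / (2).
R1 ← R1 + 5·R2.
R3 ← R3 − 13·R2.
R4 ← R4 + 15·R2.
R5 ← R5 − 14·R2.
R6 ← R6 + 30·R2.
R3 ← R3 / (3/2).
R1 ← R1 − 5/2·R3.
R2 ← R2 − 3/2·R3.
R4 ← R4 − 12·R3.
R5 ← R5 − 1·R3.
R6 ← R6 − 24·R3.
R4 ← R4 / (-1095/2).
R1 ← R1 + 368/3·R4.
R2 ← R2 + 64·R4.
R3 ← R3 − 122/3·R4.
R5 ← R5 − 64/3·R4.
R6 ← R6 + 1095·R4.
R5 ← R5 / (3539/3285).
R1 ← R1 − 182/3285·R5.
R2 ← R2 + 254/1095·R5.
R3 ← R3 + 953/3285·R5.
R4 ← R4 − 304/1095·R5.
Row 6 reduces to 0 = -6, a contradiction. The system is inconsistent.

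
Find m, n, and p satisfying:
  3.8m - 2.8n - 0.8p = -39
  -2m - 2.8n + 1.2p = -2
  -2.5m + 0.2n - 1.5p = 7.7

m = -5, n = 6, p = 4

Row-reduce the augmented matrix:
R1 ← R1 / (19/5).
R2 ← R2 + 2·R1.
R3 ← R3 + 5/2·R1.
R2 ← R2 / (-406/95).
R1 ← R1 + 14/19·R2.
R3 ← R3 + 156/95·R2.
R3 ← R3 / (-4721/2030).
R1 ← R1 + 10/29·R3.
R2 ← R2 + 37/203·R3.
Reading off the reduced rows gives m = -5, n = 6, p = 4.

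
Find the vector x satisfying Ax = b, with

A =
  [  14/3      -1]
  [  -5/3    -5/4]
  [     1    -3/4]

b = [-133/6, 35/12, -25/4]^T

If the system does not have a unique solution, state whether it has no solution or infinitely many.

no solution

Row-reduce:
R1 ← R1 / (14/3).
R2 ← R2 + 5/3·R1.
R3 ← R3 − 1·R1.
R2 ← R2 / (-45/28).
R1 ← R1 + 3/14·R2.
R3 ← R3 + 15/28·R2.
Row 3 reduces to 0 = 1/6, a contradiction. The system is inconsistent.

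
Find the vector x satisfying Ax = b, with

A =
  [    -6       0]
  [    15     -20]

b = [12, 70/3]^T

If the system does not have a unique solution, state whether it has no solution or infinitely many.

x_1 = -2, x_2 = -8/3

Row-reduce the augmented matrix:
R1 ← R1 / (-6).
R2 ← R2 − 15·R1.
R2 ← R2 / (-20).
Reading off the reduced rows gives x_1 = -2, x_2 = -8/3.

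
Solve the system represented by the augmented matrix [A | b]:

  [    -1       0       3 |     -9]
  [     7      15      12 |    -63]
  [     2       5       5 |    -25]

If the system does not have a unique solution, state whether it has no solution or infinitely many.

Row-reduce:
R1 ← R1 / (-1).
R2 ← R2 − 7·R1.
R3 ← R3 − 2·R1.
R2 ← R2 / (15).
R3 ← R3 − 5·R2.
Row 3 reduces to 0 = -1, a contradiction. The system is inconsistent.

no solution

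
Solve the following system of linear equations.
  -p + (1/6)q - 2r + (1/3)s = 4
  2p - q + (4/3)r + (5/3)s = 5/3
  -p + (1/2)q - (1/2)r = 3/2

Row-reduce:
R1 ← R1 / (-1).
R2 ← R2 − 2·R1.
R3 ← R3 + 1·R1.
R2 ← R2 / (-2/3).
R1 ← R1 + 1/6·R2.
R3 ← R3 − 1/3·R2.
R3 ← R3 / (1/6).
R1 ← R1 − 8/3·R3.
R2 ← R2 − 4·R3.
Rank is 3 with 4 unknowns, leaving s free.

infinitely many solutions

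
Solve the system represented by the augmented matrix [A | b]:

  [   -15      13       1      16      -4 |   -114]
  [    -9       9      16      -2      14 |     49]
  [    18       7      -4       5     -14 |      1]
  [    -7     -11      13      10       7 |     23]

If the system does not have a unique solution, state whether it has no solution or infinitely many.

Row-reduce:
R1 ← R1 / (-15).
R2 ← R2 + 9·R1.
R3 ← R3 − 18·R1.
R4 ← R4 + 7·R1.
R2 ← R2 / (6/5).
R1 ← R1 + 13/15·R2.
R3 ← R3 − 113/5·R2.
R4 ← R4 + 256/15·R2.
R3 ← R3 / (-1757/6).
R1 ← R1 − 199/18·R3.
R2 ← R2 − 77/6·R3.
R4 ← R4 − 2084/9·R3.
R4 ← R4 / (7390/251).
R1 ← R1 + 71/251·R4.
R2 ← R2 − 243/251·R4.
R3 ← R3 + 208/251·R4.
Rank is 4 with 5 unknowns, leaving x_5 free.

infinitely many solutions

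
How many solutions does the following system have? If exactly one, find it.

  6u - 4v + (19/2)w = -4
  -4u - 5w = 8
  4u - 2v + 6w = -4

Row-reduce:
R1 ← R1 / (6).
R2 ← R2 + 4·R1.
R3 ← R3 − 4·R1.
R2 ← R2 / (-8/3).
R1 ← R1 + 2/3·R2.
R3 ← R3 − 2/3·R2.
Rank is 2 with 3 unknowns, leaving w free.

infinitely many solutions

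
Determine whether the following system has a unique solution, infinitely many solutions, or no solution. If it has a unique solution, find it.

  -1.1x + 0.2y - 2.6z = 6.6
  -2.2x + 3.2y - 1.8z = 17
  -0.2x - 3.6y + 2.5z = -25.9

Row-reduce the augmented matrix:
R1 ← R1 / (-11/10).
R2 ← R2 + 11/5·R1.
R3 ← R3 + 1/5·R1.
R2 ← R2 / (14/5).
R1 ← R1 + 2/11·R2.
R3 ← R3 + 40/11·R2.
R3 ← R3 / (5689/770).
R1 ← R1 − 199/77·R3.
R2 ← R2 − 17/14·R3.
Reading off the reduced rows gives x = 2, y = 5, z = -3.

x = 2, y = 5, z = -3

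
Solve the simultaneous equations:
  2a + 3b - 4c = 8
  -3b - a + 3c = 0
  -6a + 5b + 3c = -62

Row-reduce the augmented matrix:
R1 ← R1 / (2).
R2 ← R2 + 1·R1.
R3 ← R3 + 6·R1.
R2 ← R2 / (-3/2).
R1 ← R1 − 3/2·R2.
R3 ← R3 − 14·R2.
R3 ← R3 / (1/3).
R1 ← R1 + 1·R3.
R2 ← R2 + 2/3·R3.
Reading off the reduced rows gives a = 6, b = -4, c = -2.

a = 6, b = -4, c = -2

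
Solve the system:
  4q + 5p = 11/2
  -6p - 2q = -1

p = -1/2, q = 2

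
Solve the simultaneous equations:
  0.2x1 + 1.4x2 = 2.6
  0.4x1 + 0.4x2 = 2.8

x1 = 6, x2 = 1

Row-reduce the augmented matrix:
R1 ← R1 / (1/5).
R2 ← R2 − 2/5·R1.
R2 ← R2 / (-12/5).
R1 ← R1 − 7·R2.
Reading off the reduced rows gives x1 = 6, x2 = 1.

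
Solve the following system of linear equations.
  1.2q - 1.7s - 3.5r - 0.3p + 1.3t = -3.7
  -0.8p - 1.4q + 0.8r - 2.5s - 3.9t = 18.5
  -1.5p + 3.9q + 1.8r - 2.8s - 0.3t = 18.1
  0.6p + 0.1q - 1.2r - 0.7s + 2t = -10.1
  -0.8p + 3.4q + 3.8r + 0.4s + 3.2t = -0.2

Row-reduce the augmented matrix:
R1 ← R1 / (-3/10).
R2 ← R2 + 4/5·R1.
R3 ← R3 + 3/2·R1.
R4 ← R4 − 3/5·R1.
R5 ← R5 + 4/5·R1.
R2 ← R2 / (-23/5).
R1 ← R1 + 4·R2.
R3 ← R3 + 21/10·R2.
R4 ← R4 − 5/2·R2.
R5 ← R5 − 1/5·R2.
R3 ← R3 / (675/46).
R1 ← R1 − 197/69·R3.
R2 ← R2 + 152/69·R3.
R4 ← R4 + 929/345·R3.
R5 ← R5 − 1561/115·R3.
R4 ← R4 / (-85831/40500).
R1 ← R1 − 12029/4050·R4.
R2 ← R2 − 1111/4050·R4.
R3 ← R3 − 439/1350·R4.
R5 ← R5 − 2051/3375·R4.
R5 ← R5 / (5541491/2145775).
R1 ← R1 − 1155748/429155·R5.
R2 ← R2 − 463933/429155·R5.
R3 ← R3 + 102778/429155·R5.
R4 ← R4 − 6951/429155·R5.
Reading off the reduced rows gives p = -3, q = 2, r = 1, s = -1, t = -4.

p = -3, q = 2, r = 1, s = -1, t = -4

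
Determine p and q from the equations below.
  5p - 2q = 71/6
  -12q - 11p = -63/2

Row-reduce the augmented matrix:
R1 ← R1 / (5).
R2 ← R2 + 11·R1.
R2 ← R2 / (-82/5).
R1 ← R1 + 2/5·R2.
Reading off the reduced rows gives p = 5/2, q = 1/3.

p = 5/2, q = 1/3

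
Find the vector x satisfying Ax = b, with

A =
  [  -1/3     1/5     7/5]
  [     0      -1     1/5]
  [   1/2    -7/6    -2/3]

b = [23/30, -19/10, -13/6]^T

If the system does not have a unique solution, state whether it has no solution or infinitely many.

x_1 = 1, x_2 = 2, x_3 = 1/2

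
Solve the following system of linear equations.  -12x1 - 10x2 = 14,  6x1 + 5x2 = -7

infinitely many solutions

Row-reduce:
R1 ← R1 / (-12).
R2 ← R2 − 6·R1.
Rank is 1 with 2 unknowns, leaving x2 free.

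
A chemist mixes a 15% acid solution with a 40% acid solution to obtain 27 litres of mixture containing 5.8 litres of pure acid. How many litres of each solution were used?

Let a = litres of solution A, b = litres of solution B.
  b + a = 27
  (3/20)a + (2/5)b = 29/5
From equation 1: a = 27 − b.
Substitute into equation 2 and solve: b = 7.
Then a = 20.

litres of solution A: 20, litres of solution B: 7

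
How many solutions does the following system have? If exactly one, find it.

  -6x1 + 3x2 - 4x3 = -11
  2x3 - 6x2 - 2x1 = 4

Row-reduce:
R1 ← R1 / (-6).
R2 ← R2 + 2·R1.
R2 ← R2 / (-7).
R1 ← R1 + 1/2·R2.
Rank is 2 with 3 unknowns, leaving x3 free.

infinitely many solutions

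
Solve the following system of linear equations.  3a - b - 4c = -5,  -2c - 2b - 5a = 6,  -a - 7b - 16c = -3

infinitely many solutions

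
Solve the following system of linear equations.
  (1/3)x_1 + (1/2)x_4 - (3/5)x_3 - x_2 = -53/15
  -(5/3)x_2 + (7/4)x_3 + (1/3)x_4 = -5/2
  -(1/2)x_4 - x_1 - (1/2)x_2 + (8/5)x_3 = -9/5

infinitely many solutions

Row-reduce:
R1 ← R1 / (1/3).
R3 ← R3 + 1·R1.
R2 ← R2 / (-5/3).
R1 ← R1 + 3·R2.
R3 ← R3 + 7/2·R2.
R3 ← R3 / (-31/8).
R1 ← R1 + 99/20·R3.
R2 ← R2 + 21/20·R3.
Rank is 3 with 4 unknowns, leaving x_4 free.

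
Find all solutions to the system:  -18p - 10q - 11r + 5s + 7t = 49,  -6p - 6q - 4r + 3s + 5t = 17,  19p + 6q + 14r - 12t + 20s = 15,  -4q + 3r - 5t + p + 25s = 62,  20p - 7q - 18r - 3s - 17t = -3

no solution

Row-reduce:
R1 ← R1 / (-18).
R2 ← R2 + 6·R1.
R3 ← R3 − 19·R1.
R4 ← R4 − 1·R1.
R5 ← R5 − 20·R1.
R2 ← R2 / (-8/3).
R1 ← R1 − 5/9·R2.
R3 ← R3 + 41/9·R2.
R4 ← R4 + 41/9·R2.
R5 ← R5 + 163/9·R2.
R3 ← R3 / (71/24).
R1 ← R1 − 13/24·R3.
R2 ← R2 − 1/8·R3.
R4 ← R4 − 71/24·R3.
R5 ← R5 + 671/24·R3.
Swap R4 and R5.
R4 ← R4 / (29943/142).
R1 ← R1 + 299/71·R4.
R2 ← R2 + 209/142·R4.
R3 ← R3 − 552/71·R4.
Row 5 reduces to 0 = -2, a contradiction. The system is inconsistent.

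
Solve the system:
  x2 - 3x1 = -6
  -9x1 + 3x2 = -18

Row-reduce:
R1 ← R1 / (-3).
R2 ← R2 + 9·R1.
Rank is 1 with 2 unknowns, leaving x2 free.

infinitely many solutions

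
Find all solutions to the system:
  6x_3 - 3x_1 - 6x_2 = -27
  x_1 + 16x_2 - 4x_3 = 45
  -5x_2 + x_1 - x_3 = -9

infinitely many solutions

Row-reduce:
R1 ← R1 / (-3).
R2 ← R2 − 1·R1.
R3 ← R3 − 1·R1.
R2 ← R2 / (14).
R1 ← R1 − 2·R2.
R3 ← R3 + 7·R2.
Rank is 2 with 3 unknowns, leaving x_3 free.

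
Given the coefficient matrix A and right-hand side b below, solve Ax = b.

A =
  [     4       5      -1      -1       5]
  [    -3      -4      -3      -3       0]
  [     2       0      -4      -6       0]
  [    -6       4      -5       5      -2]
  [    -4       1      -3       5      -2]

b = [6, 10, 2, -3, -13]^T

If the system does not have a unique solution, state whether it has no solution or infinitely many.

Row-reduce the augmented matrix:
R1 ← R1 / (4).
R2 ← R2 + 3·R1.
R3 ← R3 − 2·R1.
R4 ← R4 + 6·R1.
R5 ← R5 + 4·R1.
R2 ← R2 / (-1/4).
R1 ← R1 − 5/4·R2.
R3 ← R3 + 5/2·R2.
R4 ← R4 − 23/2·R2.
R5 ← R5 − 6·R2.
R3 ← R3 / (34).
R1 ← R1 + 19·R3.
R2 ← R2 − 15·R3.
R4 ← R4 + 179·R3.
R5 ← R5 + 94·R3.
R4 ← R4 / (-9/17).
R1 ← R1 + 19/17·R4.
R2 ← R2 − 15/17·R4.
R3 ← R3 − 16/17·R4.
R5 ← R5 − 42/17·R4.
R5 ← R5 / (-509/3).
R1 ← R1 − 598/9·R5.
R2 ← R2 + 155/3·R5.
R3 ← R3 + 532/9·R5.
R4 ← R4 − 554/9·R5.
Reading off the reduced rows gives x_1 = -5, x_2 = 2, x_3 = 3, x_4 = -4, x_5 = 3.

x_1 = -5, x_2 = 2, x_3 = 3, x_4 = -4, x_5 = 3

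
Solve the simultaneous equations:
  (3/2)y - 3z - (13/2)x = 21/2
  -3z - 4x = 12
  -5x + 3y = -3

infinitely many solutions

Row-reduce:
R1 ← R1 / (-13/2).
R2 ← R2 + 4·R1.
R3 ← R3 + 5·R1.
R2 ← R2 / (-12/13).
R1 ← R1 + 3/13·R2.
R3 ← R3 − 24/13·R2.
Rank is 2 with 3 unknowns, leaving z free.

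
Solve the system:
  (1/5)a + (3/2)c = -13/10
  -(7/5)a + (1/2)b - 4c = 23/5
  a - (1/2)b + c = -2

infinitely many solutions

Row-reduce:
R1 ← R1 / (1/5).
R2 ← R2 + 7/5·R1.
R3 ← R3 − 1·R1.
R2 ← R2 / (1/2).
R3 ← R3 + 1/2·R2.
Rank is 2 with 3 unknowns, leaving c free.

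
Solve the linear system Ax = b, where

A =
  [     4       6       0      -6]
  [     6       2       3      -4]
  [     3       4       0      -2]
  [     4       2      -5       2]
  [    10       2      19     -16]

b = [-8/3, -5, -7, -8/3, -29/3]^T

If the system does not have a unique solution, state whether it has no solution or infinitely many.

x_1 = -2/3, x_2 = -5/2, x_3 = -2, x_4 = -5/2

Row-reduce the augmented matrix:
R1 ← R1 / (4).
R2 ← R2 − 6·R1.
R3 ← R3 − 3·R1.
R4 ← R4 − 4·R1.
R5 ← R5 − 10·R1.
R2 ← R2 / (-7).
R1 ← R1 − 3/2·R2.
R3 ← R3 + 1/2·R2.
R4 ← R4 + 4·R2.
R5 ← R5 + 13·R2.
R3 ← R3 / (-3/14).
R1 ← R1 − 9/14·R3.
R2 ← R2 + 3/7·R3.
R4 ← R4 + 47/7·R3.
R5 ← R5 − 94/7·R3.
R4 ← R4 / (-62).
R1 ← R1 − 6·R4.
R2 ← R2 + 5·R4.
R3 ← R3 + 10·R4.
R5 ← R5 − 124·R4.
R5 reduces to 0 = 0, so the extra equation is consistent.
Reading off the reduced rows gives x_1 = -2/3, x_2 = -5/2, x_3 = -2, x_4 = -5/2.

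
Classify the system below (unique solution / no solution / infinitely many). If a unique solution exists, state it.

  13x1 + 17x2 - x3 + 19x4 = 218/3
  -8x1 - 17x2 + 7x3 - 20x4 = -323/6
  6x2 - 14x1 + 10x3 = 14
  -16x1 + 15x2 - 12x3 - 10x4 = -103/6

Row-reduce the augmented matrix:
R1 ← R1 / (13).
R2 ← R2 + 8·R1.
R3 ← R3 + 14·R1.
R4 ← R4 + 16·R1.
R2 ← R2 / (-85/13).
R1 ← R1 − 17/13·R2.
R3 ← R3 − 316/13·R2.
R4 ← R4 − 467/13·R2.
R3 ← R3 / (2776/85).
R1 ← R1 − 6/5·R3.
R2 ← R2 + 83/85·R3.
R4 ← R4 − 1857/85·R3.
R4 ← R4 / (-35097/1388).
R1 ← R1 − 127/694·R4.
R2 ← R2 − 1331/1388·R4.
R3 ← R3 + 443/1388·R4.
Reading off the reduced rows gives x1 = 3/2, x2 = 5/2, x3 = 2, x4 = 2/3.

x1 = 3/2, x2 = 5/2, x3 = 2, x4 = 2/3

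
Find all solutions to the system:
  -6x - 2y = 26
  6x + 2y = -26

Row-reduce:
R1 ← R1 / (-6).
R2 ← R2 − 6·R1.
Rank is 1 with 2 unknowns, leaving y free.

infinitely many solutions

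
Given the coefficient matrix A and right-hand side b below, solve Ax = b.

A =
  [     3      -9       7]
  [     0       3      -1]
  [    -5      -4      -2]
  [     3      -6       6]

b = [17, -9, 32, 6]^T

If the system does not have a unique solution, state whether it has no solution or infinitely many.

Row-reduce:
R1 ← R1 / (3).
R3 ← R3 + 5·R1.
R4 ← R4 − 3·R1.
R2 ← R2 / (3).
R1 ← R1 + 3·R2.
R3 ← R3 + 19·R2.
R4 ← R4 − 3·R2.
R3 ← R3 / (10/3).
R1 ← R1 − 4/3·R3.
R2 ← R2 + 1/3·R3.
Row 4 reduces to 0 = -2, a contradiction. The system is inconsistent.

no solution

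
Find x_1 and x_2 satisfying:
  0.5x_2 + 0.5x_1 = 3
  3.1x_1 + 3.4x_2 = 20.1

x_1 = 1, x_2 = 5

Row-reduce the augmented matrix:
R1 ← R1 / (1/2).
R2 ← R2 − 31/10·R1.
R2 ← R2 / (3/10).
R1 ← R1 − 1·R2.
Reading off the reduced rows gives x_1 = 1, x_2 = 5.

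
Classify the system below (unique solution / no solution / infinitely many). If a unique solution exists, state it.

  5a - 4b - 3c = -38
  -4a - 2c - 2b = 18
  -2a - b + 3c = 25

a = -6, b = -1, c = 4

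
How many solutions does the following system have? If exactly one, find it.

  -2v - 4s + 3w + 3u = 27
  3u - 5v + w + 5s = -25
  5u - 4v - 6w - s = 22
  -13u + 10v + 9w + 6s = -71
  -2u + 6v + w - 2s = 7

Row-reduce the augmented matrix:
R1 ← R1 / (3).
R2 ← R2 − 3·R1.
R3 ← R3 − 5·R1.
R4 ← R4 + 13·R1.
R5 ← R5 + 2·R1.
R2 ← R2 / (-3).
R1 ← R1 + 2/3·R2.
R3 ← R3 + 2/3·R2.
R4 ← R4 − 4/3·R2.
R5 ← R5 − 14/3·R2.
R3 ← R3 / (-95/9).
R1 ← R1 − 13/9·R3.
R2 ← R2 − 2/3·R3.
R4 ← R4 − 190/9·R3.
R5 ← R5 + 1/9·R3.
Swap R4 and R5.
R4 ← R4 / (883/95).
R1 ← R1 + 269/95·R4.
R2 ← R2 + 263/95·R4.
R3 ← R3 + 33/95·R4.
R5 reduces to 0 = 0, so the extra equation is consistent.
Reading off the reduced rows gives u = 2, v = 0, w = -1, s = -6.

u = 2, v = 0, w = -1, s = -6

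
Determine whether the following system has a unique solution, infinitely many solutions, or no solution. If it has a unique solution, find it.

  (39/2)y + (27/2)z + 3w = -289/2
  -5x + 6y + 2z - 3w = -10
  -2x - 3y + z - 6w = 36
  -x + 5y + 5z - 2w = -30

no solution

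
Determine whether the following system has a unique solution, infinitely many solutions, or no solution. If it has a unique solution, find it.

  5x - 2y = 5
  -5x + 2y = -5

infinitely many solutions

Row-reduce:
R1 ← R1 / (5).
R2 ← R2 + 5·R1.
Rank is 1 with 2 unknowns, leaving y free.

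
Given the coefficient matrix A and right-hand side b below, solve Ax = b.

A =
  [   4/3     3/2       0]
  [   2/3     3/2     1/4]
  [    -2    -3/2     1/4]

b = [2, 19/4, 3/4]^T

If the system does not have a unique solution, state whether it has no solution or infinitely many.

infinitely many solutions

Row-reduce:
R1 ← R1 / (4/3).
R2 ← R2 − 2/3·R1.
R3 ← R3 + 2·R1.
R2 ← R2 / (3/4).
R1 ← R1 − 9/8·R2.
R3 ← R3 − 3/4·R2.
Rank is 2 with 3 unknowns, leaving x_3 free.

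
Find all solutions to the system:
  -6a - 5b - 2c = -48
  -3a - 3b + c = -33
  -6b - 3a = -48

Row-reduce the augmented matrix:
R1 ← R1 / (-6).
R2 ← R2 + 3·R1.
R3 ← R3 + 3·R1.
R2 ← R2 / (-1/2).
R1 ← R1 − 5/6·R2.
R3 ← R3 + 7/2·R2.
R3 ← R3 / (-13).
R1 ← R1 − 11/3·R3.
R2 ← R2 + 4·R3.
Reading off the reduced rows gives a = 4, b = 6, c = -3.

a = 4, b = 6, c = -3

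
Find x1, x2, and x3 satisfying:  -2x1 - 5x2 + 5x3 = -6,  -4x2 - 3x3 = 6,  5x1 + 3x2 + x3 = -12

x1 = -2, x2 = 0, x3 = -2

Row-reduce the augmented matrix:
R1 ← R1 / (-2).
R3 ← R3 − 5·R1.
R2 ← R2 / (-4).
R1 ← R1 − 5/2·R2.
R3 ← R3 + 19/2·R2.
R3 ← R3 / (165/8).
R1 ← R1 + 35/8·R3.
R2 ← R2 − 3/4·R3.
Reading off the reduced rows gives x1 = -2, x2 = 0, x3 = -2.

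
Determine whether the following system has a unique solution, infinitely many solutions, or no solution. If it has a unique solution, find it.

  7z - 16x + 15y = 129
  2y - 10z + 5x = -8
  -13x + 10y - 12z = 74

Row-reduce the augmented matrix:
R1 ← R1 / (-16).
R2 ← R2 − 5·R1.
R3 ← R3 + 13·R1.
R2 ← R2 / (107/16).
R1 ← R1 + 15/16·R2.
R3 ← R3 + 35/16·R2.
R3 ← R3 / (-2166/107).
R1 ← R1 + 164/107·R3.
R2 ← R2 + 125/107·R3.
Reading off the reduced rows gives x = -2, y = 6, z = 1.

x = -2, y = 6, z = 1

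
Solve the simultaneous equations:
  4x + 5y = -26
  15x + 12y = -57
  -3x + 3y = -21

Row-reduce the augmented matrix:
R1 ← R1 / (4).
R2 ← R2 − 15·R1.
R3 ← R3 + 3·R1.
R2 ← R2 / (-27/4).
R1 ← R1 − 5/4·R2.
R3 ← R3 − 27/4·R2.
R3 reduces to 0 = 0, so the extra equation is consistent.
Reading off the reduced rows gives x = 1, y = -6.

x = 1, y = -6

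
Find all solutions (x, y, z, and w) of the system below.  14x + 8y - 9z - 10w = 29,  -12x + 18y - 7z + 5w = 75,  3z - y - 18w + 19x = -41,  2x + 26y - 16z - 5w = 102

Row-reduce:
R1 ← R1 / (14).
R2 ← R2 + 12·R1.
R3 ← R3 − 19·R1.
R4 ← R4 − 2·R1.
R2 ← R2 / (174/7).
R1 ← R1 − 4/7·R2.
R3 ← R3 + 83/7·R2.
R4 ← R4 − 174/7·R2.
R3 ← R3 / (713/87).
R1 ← R1 + 53/174·R3.
R2 ← R2 + 103/174·R3.
Row 4 reduces to 0 = -2, a contradiction. The system is inconsistent.

no solution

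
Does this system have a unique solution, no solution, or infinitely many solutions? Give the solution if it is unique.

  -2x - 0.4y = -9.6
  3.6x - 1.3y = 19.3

x = 5, y = -1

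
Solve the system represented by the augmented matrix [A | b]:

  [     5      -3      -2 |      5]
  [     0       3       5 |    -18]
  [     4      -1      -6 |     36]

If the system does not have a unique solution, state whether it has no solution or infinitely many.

x_1 = 1, x_2 = 4, x_3 = -6

Row-reduce the augmented matrix:
R1 ← R1 / (5).
R3 ← R3 − 4·R1.
R2 ← R2 / (3).
R1 ← R1 + 3/5·R2.
R3 ← R3 − 7/5·R2.
R3 ← R3 / (-101/15).
R1 ← R1 − 3/5·R3.
R2 ← R2 − 5/3·R3.
Reading off the reduced rows gives x_1 = 1, x_2 = 4, x_3 = -6.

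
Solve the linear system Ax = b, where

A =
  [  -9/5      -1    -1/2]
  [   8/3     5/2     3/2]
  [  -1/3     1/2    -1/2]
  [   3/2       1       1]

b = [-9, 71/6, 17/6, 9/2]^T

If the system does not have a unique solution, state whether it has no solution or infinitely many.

x_1 = 5, x_2 = 3, x_3 = -6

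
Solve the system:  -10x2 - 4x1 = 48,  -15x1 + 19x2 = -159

Row-reduce the augmented matrix:
R1 ← R1 / (-4).
R2 ← R2 + 15·R1.
R2 ← R2 / (113/2).
R1 ← R1 − 5/2·R2.
Reading off the reduced rows gives x1 = 3, x2 = -6.

x1 = 3, x2 = -6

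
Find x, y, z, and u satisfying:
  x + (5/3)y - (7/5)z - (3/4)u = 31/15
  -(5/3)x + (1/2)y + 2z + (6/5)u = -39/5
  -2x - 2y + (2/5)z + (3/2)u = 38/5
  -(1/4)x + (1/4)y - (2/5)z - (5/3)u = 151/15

x = -6, y = -2, z = -6, u = -4

Row-reduce the augmented matrix:
R2 ← R2 + 5/3·R1.
R3 ← R3 + 2·R1.
R4 ← R4 + 1/4·R1.
R2 ← R2 / (59/18).
R1 ← R1 − 5/3·R2.
R3 ← R3 − 4/3·R2.
R4 ← R4 − 2/3·R2.
R3 ← R3 / (-668/295).
R1 ← R1 + 363/295·R3.
R2 ← R2 + 6/59·R3.
R4 ← R4 + 161/236·R3.
R4 ← R4 / (-74153/40080).
R1 ← R1 + 2457/3340·R4.
R2 ← R2 + 27/1670·R4.
R3 ← R3 + 3/334·R4.
Reading off the reduced rows gives x = -6, y = -2, z = -6, u = -4.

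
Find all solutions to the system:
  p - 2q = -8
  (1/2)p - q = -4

infinitely many solutions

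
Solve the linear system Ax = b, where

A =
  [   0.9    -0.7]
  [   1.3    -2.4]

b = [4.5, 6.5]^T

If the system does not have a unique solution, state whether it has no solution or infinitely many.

Row-reduce the augmented matrix:
R1 ← R1 / (9/10).
R2 ← R2 − 13/10·R1.
R2 ← R2 / (-25/18).
R1 ← R1 + 7/9·R2.
Reading off the reduced rows gives x_1 = 5, x_2 = 0.

x_1 = 5, x_2 = 0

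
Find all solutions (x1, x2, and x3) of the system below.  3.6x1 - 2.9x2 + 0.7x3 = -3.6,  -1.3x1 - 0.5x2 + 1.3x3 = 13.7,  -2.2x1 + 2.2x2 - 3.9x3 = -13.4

Row-reduce the augmented matrix:
R1 ← R1 / (18/5).
R2 ← R2 + 13/10·R1.
R3 ← R3 + 11/5·R1.
R2 ← R2 / (-557/360).
R1 ← R1 + 29/36·R2.
R3 ← R3 − 77/180·R2.
R3 ← R3 / (-16949/5570).
R1 ← R1 + 342/557·R3.
R2 ← R2 + 559/557·R3.
Reading off the reduced rows gives x1 = -5, x2 = -4, x3 = 4.

x1 = -5, x2 = -4, x3 = 4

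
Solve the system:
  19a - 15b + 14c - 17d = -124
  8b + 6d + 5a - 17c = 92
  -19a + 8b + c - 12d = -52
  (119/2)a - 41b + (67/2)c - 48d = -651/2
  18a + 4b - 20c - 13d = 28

Row-reduce:
R1 ← R1 / (19).
R2 ← R2 − 5·R1.
R3 ← R3 + 19·R1.
R4 ← R4 − 119/2·R1.
R5 ← R5 − 18·R1.
R2 ← R2 / (227/19).
R1 ← R1 + 15/19·R2.
R3 ← R3 + 7·R2.
R4 ← R4 − 227/38·R2.
R5 ← R5 − 346/19·R2.
R3 ← R3 / (654/227).
R1 ← R1 + 143/227·R3.
R2 ← R2 + 393/227·R3.
R5 ← R5 + 394/227·R3.
Swap R4 and R5.
R4 ← R4 / (-2903/109).
R1 ← R1 + 567/109·R4.
R2 ← R2 + 1402/109·R4.
R3 ← R3 + 865/109·R4.
Row 5 reduces to 0 = 1/2, a contradiction. The system is inconsistent.

no solution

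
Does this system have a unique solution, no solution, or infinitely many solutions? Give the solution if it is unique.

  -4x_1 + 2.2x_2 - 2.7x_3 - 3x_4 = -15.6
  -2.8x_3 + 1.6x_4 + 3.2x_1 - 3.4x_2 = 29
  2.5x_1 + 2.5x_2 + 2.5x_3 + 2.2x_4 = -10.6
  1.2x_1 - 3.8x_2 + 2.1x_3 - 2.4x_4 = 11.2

x_1 = 1, x_2 = -5, x_3 = -2, x_4 = 2

Row-reduce the augmented matrix:
R1 ← R1 / (-4).
R2 ← R2 − 16/5·R1.
R3 ← R3 − 5/2·R1.
R4 ← R4 − 6/5·R1.
R2 ← R2 / (-41/25).
R1 ← R1 + 11/20·R2.
R3 ← R3 − 31/8·R2.
R4 ← R4 + 157/50·R2.
R3 ← R3 / (-7155/656).
R1 ← R1 − 767/328·R3.
R2 ← R2 − 124/41·R3.
R4 ← R4 − 1769/164·R3.
R4 ← R4 / (-118639/35775).
R1 ← R1 − 24424/35775·R4.
R2 ← R2 − 1924/35775·R4.
R3 ← R3 − 5134/35775·R4.
Reading off the reduced rows gives x_1 = 1, x_2 = -5, x_3 = -2, x_4 = 2.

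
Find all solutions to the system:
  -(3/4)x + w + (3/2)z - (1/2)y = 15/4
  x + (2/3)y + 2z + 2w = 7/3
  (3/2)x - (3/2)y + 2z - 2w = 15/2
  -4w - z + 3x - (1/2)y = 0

infinitely many solutions

Row-reduce:
R1 ← R1 / (-3/4).
R2 ← R2 − 1·R1.
R3 ← R3 − 3/2·R1.
R4 ← R4 − 3·R1.
Swap R2 and R3.
R2 ← R2 / (-5/2).
R1 ← R1 − 2/3·R2.
R4 ← R4 + 5/2·R2.
R3 ← R3 / (4).
R1 ← R1 + 2/3·R3.
R2 ← R2 + 2·R3.
Rank is 3 with 4 unknowns, leaving w free.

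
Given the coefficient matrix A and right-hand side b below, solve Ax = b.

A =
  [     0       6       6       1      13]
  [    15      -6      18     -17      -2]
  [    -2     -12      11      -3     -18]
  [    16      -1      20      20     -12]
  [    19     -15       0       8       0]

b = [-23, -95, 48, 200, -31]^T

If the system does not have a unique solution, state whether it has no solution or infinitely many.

x_1 = -1, x_2 = 4, x_3 = 2, x_4 = 6, x_5 = -5

Row-reduce the augmented matrix:
Swap R1 and R2.
R1 ← R1 / (15).
R3 ← R3 + 2·R1.
R4 ← R4 − 16·R1.
R5 ← R5 − 19·R1.
R2 ← R2 / (6).
R1 ← R1 + 2/5·R2.
R3 ← R3 + 64/5·R2.
R4 ← R4 − 27/5·R2.
R5 ← R5 + 37/5·R2.
R3 ← R3 / (131/5).
R1 ← R1 − 8/5·R3.
R2 ← R2 − 1·R3.
R4 ← R4 + 23/5·R3.
R5 ← R5 + 77/5·R3.
R4 ← R4 / (9611/262).
R1 ← R1 + 344/393·R4.
R2 ← R2 − 75/262·R4.
R3 ← R3 + 47/393·R4.
R5 ← R5 − 22735/786·R4.
R5 ← R5 / (54681/1373).
R1 ← R1 + 439/1373·R5.
R2 ← R2 − 2692/1373·R5.
R3 ← R3 − 407/1373·R5.
R4 ← R4 + 745/1373·R5.
Reading off the reduced rows gives x_1 = -1, x_2 = 4, x_3 = 2, x_4 = 6, x_5 = -5.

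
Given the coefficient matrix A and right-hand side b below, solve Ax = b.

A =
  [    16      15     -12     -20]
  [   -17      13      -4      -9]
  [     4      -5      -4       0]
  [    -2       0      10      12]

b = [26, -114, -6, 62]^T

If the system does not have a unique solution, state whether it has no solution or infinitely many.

Row-reduce the augmented matrix:
R1 ← R1 / (16).
R2 ← R2 + 17·R1.
R3 ← R3 − 4·R1.
R4 ← R4 + 2·R1.
R2 ← R2 / (463/16).
R1 ← R1 − 15/16·R2.
R3 ← R3 + 35/4·R2.
R4 ← R4 − 15/8·R2.
R3 ← R3 / (-2808/463).
R1 ← R1 + 96/463·R3.
R2 ← R2 + 268/463·R3.
R4 ← R4 − 4438/463·R3.
R4 ← R4 / (574/117).
R1 ← R1 + 5/39·R4.
R2 ← R2 + 76/117·R4.
R3 ← R3 − 80/117·R4.
Reading off the reduced rows gives x_1 = 6, x_2 = 2, x_3 = 5, x_4 = 2.

x_1 = 6, x_2 = 2, x_3 = 5, x_4 = 2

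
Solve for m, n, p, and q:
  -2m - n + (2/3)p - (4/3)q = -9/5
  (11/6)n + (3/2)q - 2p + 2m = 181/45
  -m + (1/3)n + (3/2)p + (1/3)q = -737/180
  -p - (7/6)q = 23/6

m = 7/5, n = 2/3, p = -3/2, q = -2

Row-reduce the augmented matrix:
R1 ← R1 / (-2).
R2 ← R2 − 2·R1.
R3 ← R3 + 1·R1.
R2 ← R2 / (5/6).
R1 ← R1 − 1/2·R2.
R3 ← R3 − 5/6·R2.
R3 ← R3 / (5/2).
R1 ← R1 − 7/15·R3.
R2 ← R2 + 8/5·R3.
R4 ← R4 + 1·R3.
R4 ← R4 / (-5/6).
R1 ← R1 − 37/90·R4.
R2 ← R2 − 11/15·R4.
R3 ← R3 − 1/3·R4.
Reading off the reduced rows gives m = 7/5, n = 2/3, p = -3/2, q = -2.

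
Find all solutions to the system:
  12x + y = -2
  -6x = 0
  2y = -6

no solution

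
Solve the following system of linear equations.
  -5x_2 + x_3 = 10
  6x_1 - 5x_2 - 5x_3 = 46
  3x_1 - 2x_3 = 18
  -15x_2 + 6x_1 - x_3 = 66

Row-reduce the augmented matrix:
Swap R1 and R2.
R1 ← R1 / (6).
R3 ← R3 − 3·R1.
R4 ← R4 − 6·R1.
R2 ← R2 / (-5).
R1 ← R1 + 5/6·R2.
R3 ← R3 − 5/2·R2.
R4 ← R4 + 10·R2.
R1 ← R1 + 1·R3.
R2 ← R2 + 1/5·R3.
R4 ← R4 − 2·R3.
R4 reduces to 0 = 0, so the extra equation is consistent.
Reading off the reduced rows gives x_1 = 6, x_2 = -2, x_3 = 0.

x_1 = 6, x_2 = -2, x_3 = 0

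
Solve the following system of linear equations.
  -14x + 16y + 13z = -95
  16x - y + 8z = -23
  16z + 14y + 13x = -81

Row-reduce the augmented matrix:
R1 ← R1 / (-14).
R2 ← R2 − 16·R1.
R3 ← R3 − 13·R1.
R2 ← R2 / (121/7).
R1 ← R1 + 8/7·R2.
R3 ← R3 − 202/7·R2.
R3 ← R3 / (-2441/242).
R1 ← R1 − 141/242·R3.
R2 ← R2 − 160/121·R3.
Reading off the reduced rows gives x = 1, y = -1, z = -5.

x = 1, y = -1, z = -5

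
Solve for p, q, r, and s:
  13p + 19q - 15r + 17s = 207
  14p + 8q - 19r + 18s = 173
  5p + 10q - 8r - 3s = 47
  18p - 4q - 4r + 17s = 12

p = -5, q = 5, r = -5, s = 6

Row-reduce the augmented matrix:
R1 ← R1 / (13).
R2 ← R2 − 14·R1.
R3 ← R3 − 5·R1.
R4 ← R4 − 18·R1.
R2 ← R2 / (-162/13).
R1 ← R1 − 19/13·R2.
R3 ← R3 − 35/13·R2.
R4 ← R4 + 394/13·R2.
R3 ← R3 / (-461/162).
R1 ← R1 + 241/162·R3.
R2 ← R2 − 37/162·R3.
R4 ← R4 − 1919/81·R3.
R4 ← R4 / (-39533/461).
R1 ← R1 − 2901/461·R4.
R2 ← R2 + 344/461·R4.
R3 ← R3 − 1556/461·R4.
Reading off the reduced rows gives p = -5, q = 5, r = -5, s = 6.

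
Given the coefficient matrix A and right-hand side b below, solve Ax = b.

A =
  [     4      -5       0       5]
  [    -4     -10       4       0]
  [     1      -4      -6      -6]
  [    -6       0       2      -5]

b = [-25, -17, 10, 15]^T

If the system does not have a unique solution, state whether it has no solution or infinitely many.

no solution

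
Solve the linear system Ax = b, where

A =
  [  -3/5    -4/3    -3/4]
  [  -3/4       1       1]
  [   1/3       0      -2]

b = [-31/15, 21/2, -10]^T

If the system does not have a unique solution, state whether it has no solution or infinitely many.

x_1 = -6, x_2 = 2, x_3 = 4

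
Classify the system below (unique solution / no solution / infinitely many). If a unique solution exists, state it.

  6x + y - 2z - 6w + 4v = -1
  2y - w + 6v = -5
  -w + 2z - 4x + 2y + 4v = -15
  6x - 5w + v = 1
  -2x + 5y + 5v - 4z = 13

Row-reduce the augmented matrix:
R1 ← R1 / (6).
R3 ← R3 + 4·R1.
R4 ← R4 − 6·R1.
R5 ← R5 + 2·R1.
R2 ← R2 / (2).
R1 ← R1 − 1/6·R2.
R3 ← R3 − 8/3·R2.
R4 ← R4 + 1·R2.
R5 ← R5 − 16/3·R2.
R3 ← R3 / (2/3).
R1 ← R1 + 1/3·R3.
R4 ← R4 − 2·R3.
R5 ← R5 + 14/3·R3.
R4 ← R4 / (23/2).
R1 ← R1 + 11/4·R4.
R2 ← R2 + 1/2·R4.
R3 ← R3 + 11/2·R4.
R5 ← R5 + 25·R4.
R5 ← R5 / (-237/23).
R1 ← R1 − 21/46·R5.
R2 ← R2 − 73/23·R5.
R3 ← R3 + 2/23·R5.
R4 ← R4 − 8/23·R5.
Reading off the reduced rows gives x = 3, y = 5, z = -1, w = 3, v = -2.

x = 3, y = 5, z = -1, w = 3, v = -2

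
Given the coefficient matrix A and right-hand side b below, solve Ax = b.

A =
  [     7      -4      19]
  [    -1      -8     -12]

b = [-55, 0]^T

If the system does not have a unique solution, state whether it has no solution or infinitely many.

Row-reduce:
R1 ← R1 / (7).
R2 ← R2 + 1·R1.
R2 ← R2 / (-60/7).
R1 ← R1 + 4/7·R2.
Rank is 2 with 3 unknowns, leaving x_3 free.

infinitely many solutions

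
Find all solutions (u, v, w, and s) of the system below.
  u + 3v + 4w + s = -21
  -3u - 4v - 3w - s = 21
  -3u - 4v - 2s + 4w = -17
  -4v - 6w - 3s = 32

Row-reduce the augmented matrix:
R2 ← R2 + 3·R1.
R3 ← R3 + 3·R1.
R2 ← R2 / (5).
R1 ← R1 − 3·R2.
R3 ← R3 − 5·R2.
R4 ← R4 + 4·R2.
R3 ← R3 / (7).
R1 ← R1 + 7/5·R3.
R2 ← R2 − 9/5·R3.
R4 ← R4 − 6/5·R3.
R4 ← R4 / (-43/35).
R1 ← R1 + 2/5·R4.
R2 ← R2 − 23/35·R4.
R3 ← R3 + 1/7·R4.
Reading off the reduced rows gives u = -5, v = 4, w = -6, s = -4.

u = -5, v = 4, w = -6, s = -4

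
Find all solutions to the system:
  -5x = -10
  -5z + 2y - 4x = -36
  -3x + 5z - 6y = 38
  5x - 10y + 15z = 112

Row-reduce:
R1 ← R1 / (-5).
R2 ← R2 + 4·R1.
R3 ← R3 + 3·R1.
R4 ← R4 − 5·R1.
R2 ← R2 / (2).
R3 ← R3 + 6·R2.
R4 ← R4 + 10·R2.
R3 ← R3 / (-10).
R2 ← R2 + 5/2·R3.
R4 ← R4 + 10·R3.
Row 4 reduces to 0 = 2, a contradiction. The system is inconsistent.

no solution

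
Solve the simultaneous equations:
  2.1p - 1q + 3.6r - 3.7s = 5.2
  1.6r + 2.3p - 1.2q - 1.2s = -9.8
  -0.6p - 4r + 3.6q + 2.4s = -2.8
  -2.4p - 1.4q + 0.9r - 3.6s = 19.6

p = -6, q = 4, r = 4, s = -2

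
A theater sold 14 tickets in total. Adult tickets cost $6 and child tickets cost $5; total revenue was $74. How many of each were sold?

Let a = adult tickets, c = child tickets.
  a + c = 14
  6a + 5c = 74
Row-reduce the augmented matrix:
R2 ← R2 − 6·R1.
R2 ← R2 / (-1).
R1 ← R1 − 1·R2.
Reading off the reduced rows gives a = 4, c = 10.

adult tickets: 4, child tickets: 10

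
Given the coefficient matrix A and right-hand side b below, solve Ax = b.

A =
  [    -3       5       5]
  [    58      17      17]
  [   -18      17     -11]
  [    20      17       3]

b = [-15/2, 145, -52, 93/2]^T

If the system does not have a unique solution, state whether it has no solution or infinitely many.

Row-reduce the augmented matrix:
R1 ← R1 / (-3).
R2 ← R2 − 58·R1.
R3 ← R3 + 18·R1.
R4 ← R4 − 20·R1.
R2 ← R2 / (341/3).
R1 ← R1 + 5/3·R2.
R3 ← R3 + 13·R2.
R4 ← R4 − 151/3·R2.
R3 ← R3 / (-28).
R2 ← R2 − 1·R3.
R4 ← R4 + 14·R3.
R4 reduces to 0 = 0, so the extra equation is consistent.
Reading off the reduced rows gives x_1 = 5/2, x_2 = -1/4, x_3 = 1/4.

x_1 = 5/2, x_2 = -1/4, x_3 = 1/4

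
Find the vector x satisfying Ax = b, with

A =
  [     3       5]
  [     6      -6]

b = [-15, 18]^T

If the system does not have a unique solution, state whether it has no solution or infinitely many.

Row-reduce the augmented matrix:
R1 ← R1 / (3).
R2 ← R2 − 6·R1.
R2 ← R2 / (-16).
R1 ← R1 − 5/3·R2.
Reading off the reduced rows gives x_1 = 0, x_2 = -3.

x_1 = 0, x_2 = -3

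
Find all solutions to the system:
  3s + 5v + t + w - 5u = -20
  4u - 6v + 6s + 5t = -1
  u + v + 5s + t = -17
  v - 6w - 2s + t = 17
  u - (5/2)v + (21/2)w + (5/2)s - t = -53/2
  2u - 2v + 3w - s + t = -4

no solution

Row-reduce:
R1 ← R1 / (-5).
R2 ← R2 − 4·R1.
R3 ← R3 − 1·R1.
R5 ← R5 − 1·R1.
R6 ← R6 − 2·R1.
R2 ← R2 / (-2).
R1 ← R1 + 1·R2.
R3 ← R3 − 2·R2.
R4 ← R4 − 1·R2.
R5 ← R5 + 3/2·R2.
R1 ← R1 + 3/5·R3.
R2 ← R2 + 2/5·R3.
R4 ← R4 + 28/5·R3.
R5 ← R5 − 101/10·R3.
R6 ← R6 − 17/5·R3.
R4 ← R4 / (403/5).
R1 ← R1 − 18/5·R4.
R2 ← R2 − 7/5·R4.
R3 ← R3 − 14·R4.
R5 ← R5 + 723/5·R4.
R6 ← R6 + 237/5·R4.
R5 ← R5 / (2375/1612).
R1 ← R1 + 665/806·R5.
R2 ← R2 + 342/403·R5.
R3 ← R3 + 196/403·R5.
R4 ← R4 − 431/806·R5.
R6 ← R6 − 2375/806·R5.
Row 6 reduces to 0 = -2, a contradiction. The system is inconsistent.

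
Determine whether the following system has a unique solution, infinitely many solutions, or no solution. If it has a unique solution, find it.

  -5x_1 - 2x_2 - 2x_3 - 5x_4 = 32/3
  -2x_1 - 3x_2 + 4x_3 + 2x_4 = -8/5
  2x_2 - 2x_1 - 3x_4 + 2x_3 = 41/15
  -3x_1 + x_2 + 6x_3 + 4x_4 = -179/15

Row-reduce the augmented matrix:
R1 ← R1 / (-5).
R2 ← R2 + 2·R1.
R3 ← R3 + 2·R1.
R4 ← R4 + 3·R1.
R2 ← R2 / (-11/5).
R1 ← R1 − 2/5·R2.
R3 ← R3 − 14/5·R2.
R4 ← R4 − 11/5·R2.
R3 ← R3 / (98/11).
R1 ← R1 − 14/11·R3.
R2 ← R2 + 24/11·R3.
R4 ← R4 − 12·R3.
R4 ← R4 / (269/49).
R1 ← R1 − 8/7·R4.
R2 ← R2 + 40/49·R4.
R3 ← R3 − 45/98·R4.
Reading off the reduced rows gives x_1 = 3/5, x_2 = -4/3, x_3 = 0, x_4 = -11/5.

x_1 = 3/5, x_2 = -4/3, x_3 = 0, x_4 = -11/5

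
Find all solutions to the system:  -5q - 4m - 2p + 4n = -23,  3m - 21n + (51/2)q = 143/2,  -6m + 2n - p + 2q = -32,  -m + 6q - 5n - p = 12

no solution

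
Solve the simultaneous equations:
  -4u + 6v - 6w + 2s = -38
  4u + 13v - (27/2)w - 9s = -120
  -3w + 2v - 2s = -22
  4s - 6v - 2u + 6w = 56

no solution

Row-reduce:
R1 ← R1 / (-4).
R2 ← R2 − 4·R1.
R4 ← R4 + 2·R1.
R2 ← R2 / (19).
R1 ← R1 + 3/2·R2.
R3 ← R3 − 2·R2.
R4 ← R4 + 9·R2.
R3 ← R3 / (-18/19).
R1 ← R1 + 3/76·R3.
R2 ← R2 + 39/38·R3.
R4 ← R4 + 9/38·R3.
Row 4 reduces to 0 = 3/2, a contradiction. The system is inconsistent.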